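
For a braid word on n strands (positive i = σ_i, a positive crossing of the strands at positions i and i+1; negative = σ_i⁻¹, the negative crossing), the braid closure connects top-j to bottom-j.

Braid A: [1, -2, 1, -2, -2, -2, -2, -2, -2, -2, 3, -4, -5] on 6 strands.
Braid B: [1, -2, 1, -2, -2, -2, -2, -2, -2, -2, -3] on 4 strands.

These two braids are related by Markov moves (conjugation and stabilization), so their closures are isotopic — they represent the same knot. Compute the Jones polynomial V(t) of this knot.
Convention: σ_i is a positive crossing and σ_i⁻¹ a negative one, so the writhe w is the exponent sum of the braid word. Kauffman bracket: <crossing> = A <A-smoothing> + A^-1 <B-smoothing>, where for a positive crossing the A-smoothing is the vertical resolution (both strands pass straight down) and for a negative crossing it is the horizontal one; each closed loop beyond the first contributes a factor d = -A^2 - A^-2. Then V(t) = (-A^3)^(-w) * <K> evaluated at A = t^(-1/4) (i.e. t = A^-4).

Markov-equivalent braids have isotopic closures, hence identical knot invariants. Strip the Markov moves from each word to reach a common short braid β, then compute V(t) once on β.
Braid A: s1 s2^-1 s1 s2^-1 s2^-1 s2^-1 s2^-1 s2^-1 s2^-1 s2^-1 s3 s4^-1 s5^-1 on 6 strands reduces by inverse Markov moves (closure unchanged at each step):
  Destabilize: the word has the form β·s5^-1 where s5^-1 occurs only as the final letter (β ∈ B_5); drop it and the last strand → 5 strands.
  Destabilize: the word has the form β·s4^-1 where s4^-1 occurs only as the final letter (β ∈ B_4); drop it and the last strand → 4 strands.
  Destabilize: the word has the form β·s3 where s3 occurs only as the final letter (β ∈ B_3); drop it and the last strand → 3 strands.
Reduced to β = s1 s2^-1 s1 s2^-1 s2^-1 s2^-1 s2^-1 s2^-1 s2^-1 s2^-1 on 3 strands, 10 crossings.
Braid B: s1 s2^-1 s1 s2^-1 s2^-1 s2^-1 s2^-1 s2^-1 s2^-1 s2^-1 s3^-1 on 4 strands reduces by inverse Markov moves (closure unchanged at each step):
  Destabilize: the word has the form β·s3^-1 where s3^-1 occurs only as the final letter (β ∈ B_3); drop it and the last strand → 3 strands.
Reduced to β = s1 s2^-1 s1 s2^-1 s2^-1 s2^-1 s2^-1 s2^-1 s2^-1 s2^-1 on 3 strands, 10 crossings.
Both give the same β = s1 s2^-1 s1 s2^-1 s2^-1 s2^-1 s2^-1 s2^-1 s2^-1 s2^-1 on 3 strands, so one state sum suffices:
Braid: s1 s2^-1 s1 s2^-1 s2^-1 s2^-1 s2^-1 s2^-1 s2^-1 s2^-1 on 3 strands, 10 crossings.
Writhe w = (#positive) - (#negative) = 2 - 8 = -6.
Enumerate smoothing states for the bracket polynomial. There are 2^10 = 1024 states.
Smooth each crossing (0=||, 1=⌣⌢); contribution A^(Σ sign_k(1-2s_k)) * d^(L-1).
Tabulate the states by total A-exponent and number of loops L (A-exp: L × count):
  A^10: L=9 ×1
  A^8: L=8 ×10
  A^6: L=7 ×45
  A^4: L=6 ×119, L=8 ×1
  A^2: L=5 ×203, L=7 ×7
  A^0: L=4 ×231, L=6 ×21
  A^-2: L=3 ×175, L=5 ×35
  A^-4: L=2 ×85, L=4 ×35
  A^-6: L=1 ×23, L=3 ×22
  A^-8: L=2 ×10
  A^-10: L=3 ×1
Each group contributes A^e * Σ count * d^(L-1):
Powers of d = -A^2 - A^-2: d^2 = A^4 + 2 + A^-4; d^3 = -A^6 - 3*A^2 - 3*A^-2 - A^-6; d^4 = A^8 + 4*A^4 + 6 + 4*A^-4 + A^-8; d^5 = -A^10 - 5*A^6 - 10*A^2 - 10*A^-2 - 5*A^-6 - A^-10; d^6 = A^12 + 6*A^8 + 15*A^4 + 20 + 15*A^-4 + 6*A^-8 + A^-12; d^7 = -A^14 - 7*A^10 - 21*A^6 - 35*A^2 - 35*A^-2 - 21*A^-6 - 7*A^-10 - A^-14; d^8 = A^16 + 8*A^12 + 28*A^8 + 56*A^4 + 70 + 56*A^-4 + 28*A^-8 + 8*A^-12 + A^-16.
  A^10 * (d^8) = A^26 + 8*A^22 + 28*A^18 + 56*A^14 + 70*A^10 + 56*A^6 + 28*A^2 + 8*A^-2 + A^-6
  A^8 * (10*d^7) = -10*A^22 - 70*A^18 - 210*A^14 - 350*A^10 - 350*A^6 - 210*A^2 - 70*A^-2 - 10*A^-6
  A^6 * (45*d^6) = 45*A^18 + 270*A^14 + 675*A^10 + 900*A^6 + 675*A^2 + 270*A^-2 + 45*A^-6
  A^4 * (119*d^5 + d^7) = -A^18 - 126*A^14 - 616*A^10 - 1225*A^6 - 1225*A^2 - 616*A^-2 - 126*A^-6 - A^-10
  A^2 * (203*d^4 + 7*d^6) = 7*A^14 + 245*A^10 + 917*A^6 + 1358*A^2 + 917*A^-2 + 245*A^-6 + 7*A^-10
  A^0 * (231*d^3 + 21*d^5) = -21*A^10 - 336*A^6 - 903*A^2 - 903*A^-2 - 336*A^-6 - 21*A^-10
  A^-2 * (175*d^2 + 35*d^4) = 35*A^6 + 315*A^2 + 560*A^-2 + 315*A^-6 + 35*A^-10
  A^-4 * (85*d + 35*d^3) = -35*A^2 - 190*A^-2 - 190*A^-6 - 35*A^-10
  A^-6 * (23 + 22*d^2) = 22*A^-2 + 67*A^-6 + 22*A^-10
  A^-8 * (10*d) = -10*A^-6 - 10*A^-10
  A^-10 * (d^2) = A^-6 + 2*A^-10 + A^-14
Summing the groups: <K> = A^26 - 2*A^22 + 2*A^18 - 3*A^14 + 3*A^10 - 3*A^6 + 3*A^2 - 2*A^-2 + 2*A^-6 - A^-10 + A^-14
Normalise by the writhe: (-A^3)^(-w) = (-A^3)^(6) = A^18, so f(A) = A^18 * <K> = A^44 - 2*A^40 + 2*A^36 - 3*A^32 + 3*A^28 - 3*A^24 + 3*A^20 - 2*A^16 + 2*A^12 - A^8 + A^4.
Substitute A = t^(-1/4), i.e. A^e → t^(-e/4): V(t) = t^-1 - t^-2 + 2*t^-3 - 2*t^-4 + 3*t^-5 - 3*t^-6 + 3*t^-7 - 3*t^-8 + 2*t^-9 - 2*t^-10 + t^-11

Answer: t^-1 - t^-2 + 2*t^-3 - 2*t^-4 + 3*t^-5 - 3*t^-6 + 3*t^-7 - 3*t^-8 + 2*t^-9 - 2*t^-10 + t^-11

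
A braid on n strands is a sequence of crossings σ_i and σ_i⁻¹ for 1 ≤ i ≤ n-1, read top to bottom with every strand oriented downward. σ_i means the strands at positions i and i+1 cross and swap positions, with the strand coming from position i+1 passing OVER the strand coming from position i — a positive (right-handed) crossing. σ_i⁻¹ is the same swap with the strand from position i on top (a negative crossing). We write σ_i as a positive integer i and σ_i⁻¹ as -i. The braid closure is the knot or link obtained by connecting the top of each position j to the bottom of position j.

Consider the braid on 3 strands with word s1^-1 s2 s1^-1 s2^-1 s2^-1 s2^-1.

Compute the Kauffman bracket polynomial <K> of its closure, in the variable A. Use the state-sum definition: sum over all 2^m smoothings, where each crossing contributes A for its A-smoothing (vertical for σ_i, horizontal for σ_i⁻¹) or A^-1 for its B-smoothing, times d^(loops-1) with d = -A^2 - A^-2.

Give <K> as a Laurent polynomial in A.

-A^12 + A^8 - A^4 + 2 - A^-4 + A^-8

Derivation:
Braid: s1^-1 s2 s1^-1 s2^-1 s2^-1 s2^-1 on 3 strands, 6 crossings.
Writhe w = (#positive) - (#negative) = 1 - 5 = -4.
Computing the Kauffman bracket via state sum. There are 2^6 = 64 states.
For each crossing: s=0 is the vertical smoothing, s=1 horizontal. Crossing k contributes A^(sign_k * (1 - 2*s_k)); loop factor d = -A^2 - A^-2.
Tabulate the states by total A-exponent and number of loops L (A-exp: L × count):
  A^6: L=4 ×1
  A^4: L=3 ×6
  A^2: L=2 ×12, L=4 ×3
  A^0: L=1 ×9, L=3 ×10, L=5 ×1
  A^-2: L=2 ×12, L=4 ×3
  A^-4: L=1 ×2, L=3 ×4
  A^-6: L=2 ×1
Each group contributes A^e * Σ count * d^(L-1):
Powers of d = -A^2 - A^-2: d^2 = A^4 + 2 + A^-4; d^3 = -A^6 - 3*A^2 - 3*A^-2 - A^-6; d^4 = A^8 + 4*A^4 + 6 + 4*A^-4 + A^-8.
  A^6 * (d^3) = -A^12 - 3*A^8 - 3*A^4 - 1
  A^4 * (6*d^2) = 6*A^8 + 12*A^4 + 6
  A^2 * (12*d + 3*d^3) = -3*A^8 - 21*A^4 - 21 - 3*A^-4
  A^0 * (9 + 10*d^2 + d^4) = A^8 + 14*A^4 + 35 + 14*A^-4 + A^-8
  A^-2 * (12*d + 3*d^3) = -3*A^4 - 21 - 21*A^-4 - 3*A^-8
  A^-4 * (2 + 4*d^2) = 4 + 10*A^-4 + 4*A^-8
  A^-6 * (d) = -A^-4 - A^-8
Summing the groups: <K> = -A^12 + A^8 - A^4 + 2 - A^-4 + A^-8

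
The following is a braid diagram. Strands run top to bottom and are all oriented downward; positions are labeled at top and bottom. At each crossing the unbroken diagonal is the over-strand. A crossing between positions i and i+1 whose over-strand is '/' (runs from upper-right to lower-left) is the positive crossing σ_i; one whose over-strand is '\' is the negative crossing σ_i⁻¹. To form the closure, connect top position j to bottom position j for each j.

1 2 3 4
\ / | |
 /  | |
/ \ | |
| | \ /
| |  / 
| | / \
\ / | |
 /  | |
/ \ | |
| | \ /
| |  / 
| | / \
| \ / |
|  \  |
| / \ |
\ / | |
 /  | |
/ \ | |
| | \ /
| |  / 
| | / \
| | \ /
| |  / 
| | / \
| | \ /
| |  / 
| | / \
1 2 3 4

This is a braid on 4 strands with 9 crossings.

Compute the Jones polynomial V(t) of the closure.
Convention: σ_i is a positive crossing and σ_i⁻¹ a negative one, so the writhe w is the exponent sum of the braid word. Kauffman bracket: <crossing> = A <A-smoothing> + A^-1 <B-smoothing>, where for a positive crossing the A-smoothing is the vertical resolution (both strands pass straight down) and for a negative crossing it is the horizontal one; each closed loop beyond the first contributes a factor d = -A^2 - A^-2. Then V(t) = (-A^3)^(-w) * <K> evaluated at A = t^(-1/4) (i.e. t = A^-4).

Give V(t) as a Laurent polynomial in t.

Reading the diagram top to bottom ('/'-over between positions i,i+1 = s_i, '\'-over = s_i^-1): braid word = s1 s3 s1 s3 s2^-1 s1 s3 s3 s3.
Braid: s1 s3 s1 s3 s2^-1 s1 s3 s3 s3 on 4 strands, 9 crossings.
Writhe w = (#positive) - (#negative) = 8 - 1 = 7.
Enumerate smoothing states for the bracket polynomial. There are 2^9 = 512 states.
Each crossing splits two ways (0=vertical, 1=horizontal). The state's weight is A^(#A-smoothings - #B-smoothings) * d^(loops - 1).
Tabulate the states by total A-exponent and number of loops L (A-exp: L × count):
  A^9: L=3 ×1
  A^7: L=2 ×8, L=4 ×1
  A^5: L=1 ×15, L=3 ×21
  A^3: L=2 ×60, L=4 ×24
  A^1: L=3 ×110, L=5 ×16
  A^-1: L=4 ×120, L=6 ×6
  A^-3: L=5 ×83, L=7 ×1
  A^-5: L=6 ×36
  A^-7: L=7 ×9
  A^-9: L=8 ×1
Each group contributes A^e * Σ count * d^(L-1):
Powers of d = -A^2 - A^-2: d^2 = A^4 + 2 + A^-4; d^3 = -A^6 - 3*A^2 - 3*A^-2 - A^-6; d^4 = A^8 + 4*A^4 + 6 + 4*A^-4 + A^-8; d^5 = -A^10 - 5*A^6 - 10*A^2 - 10*A^-2 - 5*A^-6 - A^-10; d^6 = A^12 + 6*A^8 + 15*A^4 + 20 + 15*A^-4 + 6*A^-8 + A^-12; d^7 = -A^14 - 7*A^10 - 21*A^6 - 35*A^2 - 35*A^-2 - 21*A^-6 - 7*A^-10 - A^-14.
  A^9 * (d^2) = A^13 + 2*A^9 + A^5
  A^7 * (8*d + d^3) = -A^13 - 11*A^9 - 11*A^5 - A
  A^5 * (15 + 21*d^2) = 21*A^9 + 57*A^5 + 21*A
  A^3 * (60*d + 24*d^3) = -24*A^9 - 132*A^5 - 132*A - 24*A^-3
  A^1 * (110*d^2 + 16*d^4) = 16*A^9 + 174*A^5 + 316*A + 174*A^-3 + 16*A^-7
  A^-1 * (120*d^3 + 6*d^5) = -6*A^9 - 150*A^5 - 420*A - 420*A^-3 - 150*A^-7 - 6*A^-11
  A^-3 * (83*d^4 + d^6) = A^9 + 89*A^5 + 347*A + 518*A^-3 + 347*A^-7 + 89*A^-11 + A^-15
  A^-5 * (36*d^5) = -36*A^5 - 180*A - 360*A^-3 - 360*A^-7 - 180*A^-11 - 36*A^-15
  A^-7 * (9*d^6) = 9*A^5 + 54*A + 135*A^-3 + 180*A^-7 + 135*A^-11 + 54*A^-15 + 9*A^-19
  A^-9 * (d^7) = -A^5 - 7*A - 21*A^-3 - 35*A^-7 - 35*A^-11 - 21*A^-15 - 7*A^-19 - A^-23
Summing the groups: <K> = -A^9 - 2*A + 2*A^-3 - 2*A^-7 + 3*A^-11 - 2*A^-15 + 2*A^-19 - A^-23
Normalise by the writhe: (-A^3)^(-w) = (-A^3)^(-7) = -A^-21, so f(A) = -A^-21 * <K> = A^-12 + 2*A^-20 - 2*A^-24 + 2*A^-28 - 3*A^-32 + 2*A^-36 - 2*A^-40 + A^-44.
Substitute A = t^(-1/4), i.e. A^e → t^(-e/4): V(t) = t^11 - 2*t^10 + 2*t^9 - 3*t^8 + 2*t^7 - 2*t^6 + 2*t^5 + t^3

Answer: t^11 - 2*t^10 + 2*t^9 - 3*t^8 + 2*t^7 - 2*t^6 + 2*t^5 + t^3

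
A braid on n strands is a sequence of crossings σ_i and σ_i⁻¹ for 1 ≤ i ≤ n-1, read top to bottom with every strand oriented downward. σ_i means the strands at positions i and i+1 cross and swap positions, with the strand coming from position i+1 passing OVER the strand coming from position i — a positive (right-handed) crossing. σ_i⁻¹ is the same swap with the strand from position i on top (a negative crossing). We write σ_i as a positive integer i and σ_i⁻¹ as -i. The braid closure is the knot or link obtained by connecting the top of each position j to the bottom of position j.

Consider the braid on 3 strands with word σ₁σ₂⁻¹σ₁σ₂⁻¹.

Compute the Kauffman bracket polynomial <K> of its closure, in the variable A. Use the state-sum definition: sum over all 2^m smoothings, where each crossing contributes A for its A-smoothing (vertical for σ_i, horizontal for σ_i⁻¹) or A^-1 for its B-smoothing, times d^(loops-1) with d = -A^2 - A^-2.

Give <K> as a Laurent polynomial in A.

A^8 - A^4 + 1 - A^-4 + A^-8

Derivation:
Braid: s1 s2^-1 s1 s2^-1 on 3 strands, 4 crossings.
Writhe w = (#positive) - (#negative) = 2 - 2 = 0.
State-sum expansion of <K>. There are 2^4 = 16 states.
Each crossing splits two ways (0=vertical, 1=horizontal). The state's weight is A^(#A-smoothings - #B-smoothings) * d^(loops - 1).
  state 0000: A-exp=+0, loops=3, term = A^0 * d^2
  state 0001: A-exp=+2, loops=2, term = A^2 * d^1
  state 0010: A-exp=-2, loops=2, term = A^-2 * d^1
  state 0011: A-exp=+0, loops=1, term = A^0 * d^0
  state 0100: A-exp=+2, loops=2, term = A^2 * d^1
  state 0101: A-exp=+4, loops=3, term = A^4 * d^2
  state 0110: A-exp=+0, loops=1, term = A^0 * d^0
  state 0111: A-exp=+2, loops=2, term = A^2 * d^1
  state 1000: A-exp=-2, loops=2, term = A^-2 * d^1
  state 1001: A-exp=+0, loops=1, term = A^0 * d^0
  state 1010: A-exp=-4, loops=3, term = A^-4 * d^2
  state 1011: A-exp=-2, loops=2, term = A^-2 * d^1
  state 1100: A-exp=+0, loops=1, term = A^0 * d^0
  state 1101: A-exp=+2, loops=2, term = A^2 * d^1
  state 1110: A-exp=-2, loops=2, term = A^-2 * d^1
  state 1111: A-exp=+0, loops=1, term = A^0 * d^0
Collect the terms by A-exponent (count of states per loop number):
Powers of d = -A^2 - A^-2: d^2 = A^4 + 2 + A^-4.
  A^4 * (d^2) = A^8 + 2*A^4 + 1
  A^2 * (4*d) = -4*A^4 - 4
  A^0 * (5 + d^2) = A^4 + 7 + A^-4
  A^-2 * (4*d) = -4 - 4*A^-4
  A^-4 * (d^2) = 1 + 2*A^-4 + A^-8
Summing the groups: <K> = A^8 - A^4 + 1 - A^-4 + A^-8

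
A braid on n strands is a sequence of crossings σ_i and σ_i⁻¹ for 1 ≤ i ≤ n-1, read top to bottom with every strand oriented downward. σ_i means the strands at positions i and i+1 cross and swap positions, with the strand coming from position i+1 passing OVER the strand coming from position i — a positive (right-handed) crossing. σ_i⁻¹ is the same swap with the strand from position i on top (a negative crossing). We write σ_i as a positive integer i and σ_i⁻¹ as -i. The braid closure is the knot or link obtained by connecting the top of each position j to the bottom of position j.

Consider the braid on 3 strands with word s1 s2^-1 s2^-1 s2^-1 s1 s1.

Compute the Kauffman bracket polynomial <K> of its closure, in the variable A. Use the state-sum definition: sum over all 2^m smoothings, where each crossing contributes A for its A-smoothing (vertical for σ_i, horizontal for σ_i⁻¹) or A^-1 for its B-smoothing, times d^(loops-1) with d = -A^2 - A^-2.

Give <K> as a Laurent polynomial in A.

Braid: s1 s2^-1 s2^-1 s2^-1 s1 s1 on 3 strands, 6 crossings.
Writhe w = (#positive) - (#negative) = 3 - 3 = 0.
Computing the Kauffman bracket via state sum. There are 2^6 = 64 states.
For each crossing: s=0 is the vertical smoothing, s=1 horizontal. Crossing k contributes A^(sign_k * (1 - 2*s_k)); loop factor d = -A^2 - A^-2.
Tabulate the states by total A-exponent and number of loops L (A-exp: L × count):
  A^6: L=4 ×1
  A^4: L=3 ×6
  A^2: L=2 ×12, L=4 ×3
  A^0: L=1 ×9, L=3 ×10, L=5 ×1
  A^-2: L=2 ×12, L=4 ×3
  A^-4: L=3 ×6
  A^-6: L=4 ×1
Each group contributes A^e * Σ count * d^(L-1):
Powers of d = -A^2 - A^-2: d^2 = A^4 + 2 + A^-4; d^3 = -A^6 - 3*A^2 - 3*A^-2 - A^-6; d^4 = A^8 + 4*A^4 + 6 + 4*A^-4 + A^-8.
  A^6 * (d^3) = -A^12 - 3*A^8 - 3*A^4 - 1
  A^4 * (6*d^2) = 6*A^8 + 12*A^4 + 6
  A^2 * (12*d + 3*d^3) = -3*A^8 - 21*A^4 - 21 - 3*A^-4
  A^0 * (9 + 10*d^2 + d^4) = A^8 + 14*A^4 + 35 + 14*A^-4 + A^-8
  A^-2 * (12*d + 3*d^3) = -3*A^4 - 21 - 21*A^-4 - 3*A^-8
  A^-4 * (6*d^2) = 6 + 12*A^-4 + 6*A^-8
  A^-6 * (d^3) = -1 - 3*A^-4 - 3*A^-8 - A^-12
Summing the groups: <K> = -A^12 + A^8 - A^4 + 3 - A^-4 + A^-8 - A^-12

Answer: -A^12 + A^8 - A^4 + 3 - A^-4 + A^-8 - A^-12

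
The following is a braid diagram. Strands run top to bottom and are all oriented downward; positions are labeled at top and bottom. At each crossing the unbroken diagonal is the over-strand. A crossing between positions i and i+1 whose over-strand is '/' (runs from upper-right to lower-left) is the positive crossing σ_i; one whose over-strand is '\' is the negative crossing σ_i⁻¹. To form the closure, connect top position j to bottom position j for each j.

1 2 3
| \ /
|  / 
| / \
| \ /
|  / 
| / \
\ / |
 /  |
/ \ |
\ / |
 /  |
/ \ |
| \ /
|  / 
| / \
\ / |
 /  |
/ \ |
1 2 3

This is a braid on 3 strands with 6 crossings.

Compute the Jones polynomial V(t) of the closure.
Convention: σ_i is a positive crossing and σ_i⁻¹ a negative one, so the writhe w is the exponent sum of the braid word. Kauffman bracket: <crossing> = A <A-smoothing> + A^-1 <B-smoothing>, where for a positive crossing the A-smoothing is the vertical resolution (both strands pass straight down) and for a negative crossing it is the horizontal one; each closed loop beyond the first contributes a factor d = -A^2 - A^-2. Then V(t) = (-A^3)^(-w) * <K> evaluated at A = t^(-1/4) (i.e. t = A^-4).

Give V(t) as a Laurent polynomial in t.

Reading the diagram top to bottom ('/'-over between positions i,i+1 = s_i, '\'-over = s_i^-1): braid word = s2 s2 s1 s1 s2 s1.
Braid: s2 s2 s1 s1 s2 s1 on 3 strands, 6 crossings.
Writhe w = (#positive) - (#negative) = 6 - 0 = 6.
Enumerate smoothing states for the bracket polynomial. There are 2^6 = 64 states.
For each crossing: s=0 is the vertical smoothing, s=1 horizontal. Crossing k contributes A^(sign_k * (1 - 2*s_k)); loop factor d = -A^2 - A^-2.
Tabulate the states by total A-exponent and number of loops L (A-exp: L × count):
  A^6: L=3 ×1
  A^4: L=2 ×6
  A^2: L=1 ×9, L=3 ×6
  A^0: L=2 ×18, L=4 ×2
  A^-2: L=1 ×4, L=3 ×11
  A^-4: L=2 ×4, L=4 ×2
  A^-6: L=3 ×1
Each group contributes A^e * Σ count * d^(L-1):
Powers of d = -A^2 - A^-2: d^2 = A^4 + 2 + A^-4; d^3 = -A^6 - 3*A^2 - 3*A^-2 - A^-6.
  A^6 * (d^2) = A^10 + 2*A^6 + A^2
  A^4 * (6*d) = -6*A^6 - 6*A^2
  A^2 * (9 + 6*d^2) = 6*A^6 + 21*A^2 + 6*A^-2
  A^0 * (18*d + 2*d^3) = -2*A^6 - 24*A^2 - 24*A^-2 - 2*A^-6
  A^-2 * (4 + 11*d^2) = 11*A^2 + 26*A^-2 + 11*A^-6
  A^-4 * (4*d + 2*d^3) = -2*A^2 - 10*A^-2 - 10*A^-6 - 2*A^-10
  A^-6 * (d^2) = A^-2 + 2*A^-6 + A^-10
Summing the groups: <K> = A^10 + A^2 - A^-2 + A^-6 - A^-10
Normalise by the writhe: (-A^3)^(-w) = (-A^3)^(-6) = A^-18, so f(A) = A^-18 * <K> = A^-8 + A^-16 - A^-20 + A^-24 - A^-28.
Substitute A = t^(-1/4), i.e. A^e → t^(-e/4): V(t) = -t^7 + t^6 - t^5 + t^4 + t^2

Answer: -t^7 + t^6 - t^5 + t^4 + t^2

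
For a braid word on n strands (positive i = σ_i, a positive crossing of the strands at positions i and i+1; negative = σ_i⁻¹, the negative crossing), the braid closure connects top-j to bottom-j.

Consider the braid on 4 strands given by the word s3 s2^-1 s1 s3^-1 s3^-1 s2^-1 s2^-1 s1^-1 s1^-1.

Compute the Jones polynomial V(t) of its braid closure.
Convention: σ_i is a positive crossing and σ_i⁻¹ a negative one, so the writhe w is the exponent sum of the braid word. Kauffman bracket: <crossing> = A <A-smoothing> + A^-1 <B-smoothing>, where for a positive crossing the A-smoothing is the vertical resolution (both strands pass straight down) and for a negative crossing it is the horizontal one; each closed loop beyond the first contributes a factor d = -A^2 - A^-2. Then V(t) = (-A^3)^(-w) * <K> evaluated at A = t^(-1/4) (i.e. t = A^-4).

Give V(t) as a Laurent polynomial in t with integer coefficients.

t^-1 - t^-2 + 2*t^-3 - 2*t^-4 + 2*t^-5 - t^-6 + t^-7 - t^-8

Derivation:
Braid: s3 s2^-1 s1 s3^-1 s3^-1 s2^-1 s2^-1 s1^-1 s1^-1 on 4 strands, 9 crossings.
Writhe w = (#positive) - (#negative) = 2 - 7 = -5.
State-sum expansion of <K>. There are 2^9 = 512 states.
Smooth each crossing (0=||, 1=⌣⌢); contribution A^(Σ sign_k(1-2s_k)) * d^(L-1).
Tabulate the states by total A-exponent and number of loops L (A-exp: L × count):
  A^9: L=5 ×1
  A^7: L=4 ×9
  A^5: L=3 ×31, L=5 ×5
  A^3: L=2 ×48, L=4 ×35, L=6 ×1
  A^1: L=1 ×28, L=3 ×86, L=5 ×12
  A^-1: L=2 ×82, L=4 ×43, L=6 ×1
  A^-3: L=1 ×20, L=3 ×58, L=5 ×6
  A^-5: L=2 ×25, L=4 ×11
  A^-7: L=1 ×3, L=3 ×6
  A^-9: L=2 ×1
Each group contributes A^e * Σ count * d^(L-1):
Powers of d = -A^2 - A^-2: d^2 = A^4 + 2 + A^-4; d^3 = -A^6 - 3*A^2 - 3*A^-2 - A^-6; d^4 = A^8 + 4*A^4 + 6 + 4*A^-4 + A^-8; d^5 = -A^10 - 5*A^6 - 10*A^2 - 10*A^-2 - 5*A^-6 - A^-10.
  A^9 * (d^4) = A^17 + 4*A^13 + 6*A^9 + 4*A^5 + A
  A^7 * (9*d^3) = -9*A^13 - 27*A^9 - 27*A^5 - 9*A
  A^5 * (31*d^2 + 5*d^4) = 5*A^13 + 51*A^9 + 92*A^5 + 51*A + 5*A^-3
  A^3 * (48*d + 35*d^3 + d^5) = -A^13 - 40*A^9 - 163*A^5 - 163*A - 40*A^-3 - A^-7
  A^1 * (28 + 86*d^2 + 12*d^4) = 12*A^9 + 134*A^5 + 272*A + 134*A^-3 + 12*A^-7
  A^-1 * (82*d + 43*d^3 + d^5) = -A^9 - 48*A^5 - 221*A - 221*A^-3 - 48*A^-7 - A^-11
  A^-3 * (20 + 58*d^2 + 6*d^4) = 6*A^5 + 82*A + 172*A^-3 + 82*A^-7 + 6*A^-11
  A^-5 * (25*d + 11*d^3) = -11*A - 58*A^-3 - 58*A^-7 - 11*A^-11
  A^-7 * (3 + 6*d^2) = 6*A^-3 + 15*A^-7 + 6*A^-11
  A^-9 * (d) = -A^-7 - A^-11
Summing the groups: <K> = A^17 - A^13 + A^9 - 2*A^5 + 2*A - 2*A^-3 + A^-7 - A^-11
Normalise by the writhe: (-A^3)^(-w) = (-A^3)^(5) = -A^15, so f(A) = -A^15 * <K> = -A^32 + A^28 - A^24 + 2*A^20 - 2*A^16 + 2*A^12 - A^8 + A^4.
Substitute A = t^(-1/4), i.e. A^e → t^(-e/4): V(t) = t^-1 - t^-2 + 2*t^-3 - 2*t^-4 + 2*t^-5 - t^-6 + t^-7 - t^-8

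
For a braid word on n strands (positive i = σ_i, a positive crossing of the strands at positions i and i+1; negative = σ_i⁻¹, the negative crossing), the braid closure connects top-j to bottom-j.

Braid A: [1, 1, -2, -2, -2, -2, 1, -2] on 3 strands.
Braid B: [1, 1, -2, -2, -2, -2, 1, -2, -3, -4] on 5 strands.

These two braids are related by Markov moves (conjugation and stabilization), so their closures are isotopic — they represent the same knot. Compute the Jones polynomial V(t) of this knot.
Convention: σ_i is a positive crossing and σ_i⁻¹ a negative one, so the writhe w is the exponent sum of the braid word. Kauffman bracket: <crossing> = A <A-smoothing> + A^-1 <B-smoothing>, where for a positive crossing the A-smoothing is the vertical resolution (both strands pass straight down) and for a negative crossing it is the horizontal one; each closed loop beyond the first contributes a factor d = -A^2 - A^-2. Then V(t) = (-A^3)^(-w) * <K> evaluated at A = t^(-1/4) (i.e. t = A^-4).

Markov-equivalent braids have isotopic closures, hence identical knot invariants. Strip the Markov moves from each word to reach a common short braid β, then compute V(t) once on β.
Braid A: s1 s1 s2^-1 s2^-1 s2^-1 s2^-1 s1 s2^-1 on 3 strands has no conjugating prefix/suffix or stabilization to strip; take β = s1 s1 s2^-1 s2^-1 s2^-1 s2^-1 s1 s2^-1.
Braid B: s1 s1 s2^-1 s2^-1 s2^-1 s2^-1 s1 s2^-1 s3^-1 s4^-1 on 5 strands reduces by inverse Markov moves (closure unchanged at each step):
  Destabilize: the word has the form β·s4^-1 where s4^-1 occurs only as the final letter (β ∈ B_4); drop it and the last strand → 4 strands.
  Destabilize: the word has the form β·s3^-1 where s3^-1 occurs only as the final letter (β ∈ B_3); drop it and the last strand → 3 strands.
Reduced to β = s1 s1 s2^-1 s2^-1 s2^-1 s2^-1 s1 s2^-1 on 3 strands, 8 crossings.
Both give the same β = s1 s1 s2^-1 s2^-1 s2^-1 s2^-1 s1 s2^-1 on 3 strands, so one state sum suffices:
Braid: s1 s1 s2^-1 s2^-1 s2^-1 s2^-1 s1 s2^-1 on 3 strands, 8 crossings.
Writhe w = (#positive) - (#negative) = 3 - 5 = -2.
Computing the Kauffman bracket via state sum. There are 2^8 = 256 states.
For each crossing: s=0 is the vertical smoothing, s=1 horizontal. Crossing k contributes A^(sign_k * (1 - 2*s_k)); loop factor d = -A^2 - A^-2.
Tabulate the states by total A-exponent and number of loops L (A-exp: L × count):
  A^8: L=6 ×1
  A^6: L=5 ×8
  A^4: L=4 ×27, L=6 ×1
  A^2: L=3 ×48, L=5 ×8
  A^0: L=2 ×47, L=4 ×22, L=6 ×1
  A^-2: L=1 ×23, L=3 ×29, L=5 ×4
  A^-4: L=2 ×22, L=4 ×6
  A^-6: L=3 ×8
  A^-8: L=4 ×1
Each group contributes A^e * Σ count * d^(L-1):
Powers of d = -A^2 - A^-2: d^2 = A^4 + 2 + A^-4; d^3 = -A^6 - 3*A^2 - 3*A^-2 - A^-6; d^4 = A^8 + 4*A^4 + 6 + 4*A^-4 + A^-8; d^5 = -A^10 - 5*A^6 - 10*A^2 - 10*A^-2 - 5*A^-6 - A^-10.
  A^8 * (d^5) = -A^18 - 5*A^14 - 10*A^10 - 10*A^6 - 5*A^2 - A^-2
  A^6 * (8*d^4) = 8*A^14 + 32*A^10 + 48*A^6 + 32*A^2 + 8*A^-2
  A^4 * (27*d^3 + d^5) = -A^14 - 32*A^10 - 91*A^6 - 91*A^2 - 32*A^-2 - A^-6
  A^2 * (48*d^2 + 8*d^4) = 8*A^10 + 80*A^6 + 144*A^2 + 80*A^-2 + 8*A^-6
  A^0 * (47*d + 22*d^3 + d^5) = -A^10 - 27*A^6 - 123*A^2 - 123*A^-2 - 27*A^-6 - A^-10
  A^-2 * (23 + 29*d^2 + 4*d^4) = 4*A^6 + 45*A^2 + 105*A^-2 + 45*A^-6 + 4*A^-10
  A^-4 * (22*d + 6*d^3) = -6*A^2 - 40*A^-2 - 40*A^-6 - 6*A^-10
  A^-6 * (8*d^2) = 8*A^-2 + 16*A^-6 + 8*A^-10
  A^-8 * (d^3) = -A^-2 - 3*A^-6 - 3*A^-10 - A^-14
Summing the groups: <K> = -A^18 + 2*A^14 - 3*A^10 + 4*A^6 - 4*A^2 + 4*A^-2 - 2*A^-6 + 2*A^-10 - A^-14
Normalise by the writhe: (-A^3)^(-w) = (-A^3)^(2) = A^6, so f(A) = A^6 * <K> = -A^24 + 2*A^20 - 3*A^16 + 4*A^12 - 4*A^8 + 4*A^4 - 2 + 2*A^-4 - A^-8.
Substitute A = t^(-1/4), i.e. A^e → t^(-e/4): V(t) = -t^2 + 2*t - 2 + 4*t^-1 - 4*t^-2 + 4*t^-3 - 3*t^-4 + 2*t^-5 - t^-6

Answer: -t^2 + 2*t - 2 + 4*t^-1 - 4*t^-2 + 4*t^-3 - 3*t^-4 + 2*t^-5 - t^-6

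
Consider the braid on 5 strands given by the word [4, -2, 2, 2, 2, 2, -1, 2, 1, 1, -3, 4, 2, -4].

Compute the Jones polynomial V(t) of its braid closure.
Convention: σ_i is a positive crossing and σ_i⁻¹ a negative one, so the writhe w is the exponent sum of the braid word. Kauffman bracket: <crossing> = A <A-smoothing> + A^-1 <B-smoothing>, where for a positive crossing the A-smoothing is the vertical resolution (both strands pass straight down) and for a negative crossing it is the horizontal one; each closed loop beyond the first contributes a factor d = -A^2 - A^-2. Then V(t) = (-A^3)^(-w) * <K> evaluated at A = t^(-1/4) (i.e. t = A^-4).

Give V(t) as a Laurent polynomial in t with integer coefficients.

-t^9 + t^8 - 2*t^7 + 3*t^6 - 2*t^5 + 2*t^4 - t^3 + t^2

Derivation:
The presented braid s4 s2^-1 s2 s2 s2 s2 s1^-1 s2 s1 s1 s3^-1 s4 s2 s4^-1 on 5 strands reduces by inverse Markov moves (closure unchanged at each step):
  Deconjugate: the word is γ·β·γ⁻¹ with γ = s4 s2^-1 (prefix) and γ⁻¹ = s2 s4^-1 (suffix); strip both.
  Destabilize: the word has the form β·s4 where s4 occurs only as the final letter (β ∈ B_4); drop it and the last strand → 4 strands.
  Destabilize: the word has the form β·s3^-1 where s3^-1 occurs only as the final letter (β ∈ B_3); drop it and the last strand → 3 strands.
Reduced to β = s2 s2 s2 s2 s1^-1 s2 s1 s1 on 3 strands, 8 crossings.
Compute on β:
Braid: s2 s2 s2 s2 s1^-1 s2 s1 s1 on 3 strands, 8 crossings.
Writhe w = (#positive) - (#negative) = 7 - 1 = 6.
State-sum expansion of <K>. There are 2^8 = 256 states.
For each crossing: s=0 is the vertical smoothing, s=1 horizontal. Crossing k contributes A^(sign_k * (1 - 2*s_k)); loop factor d = -A^2 - A^-2.
Tabulate the states by total A-exponent and number of loops L (A-exp: L × count):
  A^8: L=2 ×1
  A^6: L=1 ×5, L=3 ×3
  A^4: L=2 ×27, L=4 ×1
  A^2: L=1 ×18, L=3 ×38
  A^0: L=2 ×41, L=4 ×29
  A^-2: L=3 ×44, L=5 ×12
  A^-4: L=4 ×26, L=6 ×2
  A^-6: L=5 ×8
  A^-8: L=6 ×1
Each group contributes A^e * Σ count * d^(L-1):
Powers of d = -A^2 - A^-2: d^2 = A^4 + 2 + A^-4; d^3 = -A^6 - 3*A^2 - 3*A^-2 - A^-6; d^4 = A^8 + 4*A^4 + 6 + 4*A^-4 + A^-8; d^5 = -A^10 - 5*A^6 - 10*A^2 - 10*A^-2 - 5*A^-6 - A^-10.
  A^8 * (d) = -A^10 - A^6
  A^6 * (5 + 3*d^2) = 3*A^10 + 11*A^6 + 3*A^2
  A^4 * (27*d + d^3) = -A^10 - 30*A^6 - 30*A^2 - A^-2
  A^2 * (18 + 38*d^2) = 38*A^6 + 94*A^2 + 38*A^-2
  A^0 * (41*d + 29*d^3) = -29*A^6 - 128*A^2 - 128*A^-2 - 29*A^-6
  A^-2 * (44*d^2 + 12*d^4) = 12*A^6 + 92*A^2 + 160*A^-2 + 92*A^-6 + 12*A^-10
  A^-4 * (26*d^3 + 2*d^5) = -2*A^6 - 36*A^2 - 98*A^-2 - 98*A^-6 - 36*A^-10 - 2*A^-14
  A^-6 * (8*d^4) = 8*A^2 + 32*A^-2 + 48*A^-6 + 32*A^-10 + 8*A^-14
  A^-8 * (d^5) = -A^2 - 5*A^-2 - 10*A^-6 - 10*A^-10 - 5*A^-14 - A^-18
Summing the groups: <K> = A^10 - A^6 + 2*A^2 - 2*A^-2 + 3*A^-6 - 2*A^-10 + A^-14 - A^-18
Normalise by the writhe: (-A^3)^(-w) = (-A^3)^(-6) = A^-18, so f(A) = A^-18 * <K> = A^-8 - A^-12 + 2*A^-16 - 2*A^-20 + 3*A^-24 - 2*A^-28 + A^-32 - A^-36.
Substitute A = t^(-1/4), i.e. A^e → t^(-e/4): V(t) = -t^9 + t^8 - 2*t^7 + 3*t^6 - 2*t^5 + 2*t^4 - t^3 + t^2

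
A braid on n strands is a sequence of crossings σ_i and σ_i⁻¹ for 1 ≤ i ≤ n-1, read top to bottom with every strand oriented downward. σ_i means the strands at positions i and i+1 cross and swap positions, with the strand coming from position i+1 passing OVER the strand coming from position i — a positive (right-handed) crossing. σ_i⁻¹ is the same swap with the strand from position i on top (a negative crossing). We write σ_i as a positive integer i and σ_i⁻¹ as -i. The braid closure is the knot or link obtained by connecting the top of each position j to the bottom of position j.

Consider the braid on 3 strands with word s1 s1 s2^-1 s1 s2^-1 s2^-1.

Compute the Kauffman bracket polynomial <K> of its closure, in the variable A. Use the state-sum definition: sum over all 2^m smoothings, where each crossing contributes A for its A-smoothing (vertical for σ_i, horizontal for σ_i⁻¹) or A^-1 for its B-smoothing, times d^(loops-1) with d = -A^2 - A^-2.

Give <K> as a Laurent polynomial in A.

Braid: s1 s1 s2^-1 s1 s2^-1 s2^-1 on 3 strands, 6 crossings.
Writhe w = (#positive) - (#negative) = 3 - 3 = 0.
State-sum expansion of <K>. There are 2^6 = 64 states.
For each crossing: s=0 is the vertical smoothing, s=1 horizontal. Crossing k contributes A^(sign_k * (1 - 2*s_k)); loop factor d = -A^2 - A^-2.
Tabulate the states by total A-exponent and number of loops L (A-exp: L × count):
  A^6: L=4 ×1
  A^4: L=3 ×6
  A^2: L=2 ×14, L=4 ×1
  A^0: L=1 ×13, L=3 ×7
  A^-2: L=2 ×14, L=4 ×1
  A^-4: L=3 ×6
  A^-6: L=4 ×1
Each group contributes A^e * Σ count * d^(L-1):
Powers of d = -A^2 - A^-2: d^2 = A^4 + 2 + A^-4; d^3 = -A^6 - 3*A^2 - 3*A^-2 - A^-6.
  A^6 * (d^3) = -A^12 - 3*A^8 - 3*A^4 - 1
  A^4 * (6*d^2) = 6*A^8 + 12*A^4 + 6
  A^2 * (14*d + d^3) = -A^8 - 17*A^4 - 17 - A^-4
  A^0 * (13 + 7*d^2) = 7*A^4 + 27 + 7*A^-4
  A^-2 * (14*d + d^3) = -A^4 - 17 - 17*A^-4 - A^-8
  A^-4 * (6*d^2) = 6 + 12*A^-4 + 6*A^-8
  A^-6 * (d^3) = -1 - 3*A^-4 - 3*A^-8 - A^-12
Summing the groups: <K> = -A^12 + 2*A^8 - 2*A^4 + 3 - 2*A^-4 + 2*A^-8 - A^-12

Answer: -A^12 + 2*A^8 - 2*A^4 + 3 - 2*A^-4 + 2*A^-8 - A^-12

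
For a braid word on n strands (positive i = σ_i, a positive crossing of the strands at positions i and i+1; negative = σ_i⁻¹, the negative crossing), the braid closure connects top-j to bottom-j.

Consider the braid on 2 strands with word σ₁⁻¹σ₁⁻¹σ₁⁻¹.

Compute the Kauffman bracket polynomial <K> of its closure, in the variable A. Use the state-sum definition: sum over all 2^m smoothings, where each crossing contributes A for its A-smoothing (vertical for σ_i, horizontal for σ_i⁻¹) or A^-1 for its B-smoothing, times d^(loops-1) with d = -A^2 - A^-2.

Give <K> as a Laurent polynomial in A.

Braid: s1^-1 s1^-1 s1^-1 on 2 strands, 3 crossings.
Writhe w = (#positive) - (#negative) = 0 - 3 = -3.
Computing the Kauffman bracket via state sum. There are 2^3 = 8 states.
For each crossing: s=0 is the vertical smoothing, s=1 horizontal. Crossing k contributes A^(sign_k * (1 - 2*s_k)); loop factor d = -A^2 - A^-2.
  state 000: A-exp=-3, loops=2, term = A^-3 * d^1
  state 001: A-exp=-1, loops=1, term = A^-1 * d^0
  state 010: A-exp=-1, loops=1, term = A^-1 * d^0
  state 011: A-exp=+1, loops=2, term = A^1 * d^1
  state 100: A-exp=-1, loops=1, term = A^-1 * d^0
  state 101: A-exp=+1, loops=2, term = A^1 * d^1
  state 110: A-exp=+1, loops=2, term = A^1 * d^1
  state 111: A-exp=+3, loops=3, term = A^3 * d^2
Collect the terms by A-exponent (count of states per loop number):
Powers of d = -A^2 - A^-2: d^2 = A^4 + 2 + A^-4.
  A^3 * (d^2) = A^7 + 2*A^3 + A^-1
  A^1 * (3*d) = -3*A^3 - 3*A^-1
  A^-1 * (3) = 3*A^-1
  A^-3 * (d) = -A^-1 - A^-5
Summing the groups: <K> = A^7 - A^3 - A^-5

Answer: A^7 - A^3 - A^-5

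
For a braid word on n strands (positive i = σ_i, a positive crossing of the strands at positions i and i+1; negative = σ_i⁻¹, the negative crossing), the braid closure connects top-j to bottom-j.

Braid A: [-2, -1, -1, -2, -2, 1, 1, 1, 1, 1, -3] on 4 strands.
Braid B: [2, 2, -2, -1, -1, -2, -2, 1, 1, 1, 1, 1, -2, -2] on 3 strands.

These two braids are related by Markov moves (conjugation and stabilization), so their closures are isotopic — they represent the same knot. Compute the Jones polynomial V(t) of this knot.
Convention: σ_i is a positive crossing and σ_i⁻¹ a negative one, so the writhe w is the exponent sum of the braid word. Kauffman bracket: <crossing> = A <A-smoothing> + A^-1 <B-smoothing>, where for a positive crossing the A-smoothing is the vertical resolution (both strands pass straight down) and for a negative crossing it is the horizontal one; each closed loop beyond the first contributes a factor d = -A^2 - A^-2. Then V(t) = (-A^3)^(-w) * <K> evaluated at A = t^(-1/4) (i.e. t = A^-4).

-t^4 + t^3 - t^2 + 2*t - 1 + 2*t^-1 - t^-2 + t^-3 - t^-4

Derivation:
Markov-equivalent braids have isotopic closures, hence identical knot invariants. Strip the Markov moves from each word to reach a common short braid β, then compute V(t) once on β.
Braid A: s2^-1 s1^-1 s1^-1 s2^-1 s2^-1 s1 s1 s1 s1 s1 s3^-1 on 4 strands reduces by inverse Markov moves (closure unchanged at each step):
  Destabilize: the word has the form β·s3^-1 where s3^-1 occurs only as the final letter (β ∈ B_3); drop it and the last strand → 3 strands.
Reduced to β = s2^-1 s1^-1 s1^-1 s2^-1 s2^-1 s1 s1 s1 s1 s1 on 3 strands, 10 crossings.
Braid B: s2 s2 s2^-1 s1^-1 s1^-1 s2^-1 s2^-1 s1 s1 s1 s1 s1 s2^-1 s2^-1 on 3 strands reduces by inverse Markov moves (closure unchanged at each step):
  Deconjugate: the word is γ·β·γ⁻¹ with γ = s2 s2 (prefix) and γ⁻¹ = s2^-1 s2^-1 (suffix); strip both.
Reduced to β = s2^-1 s1^-1 s1^-1 s2^-1 s2^-1 s1 s1 s1 s1 s1 on 3 strands, 10 crossings.
Both give the same β = s2^-1 s1^-1 s1^-1 s2^-1 s2^-1 s1 s1 s1 s1 s1 on 3 strands, so one state sum suffices:
Braid: s2^-1 s1^-1 s1^-1 s2^-1 s2^-1 s1 s1 s1 s1 s1 on 3 strands, 10 crossings.
Writhe w = (#positive) - (#negative) = 5 - 5 = 0.
State-sum expansion of <K>. There are 2^10 = 1024 states.
Each crossing splits two ways (0=vertical, 1=horizontal). The state's weight is A^(#A-smoothings - #B-smoothings) * d^(loops - 1).
Tabulate the states by total A-exponent and number of loops L (A-exp: L × count):
  A^10: L=4 ×1
  A^8: L=3 ×10
  A^6: L=2 ×29, L=4 ×16
  A^4: L=1 ×26, L=3 ×74, L=5 ×20
  A^2: L=2 ×90, L=4 ×105, L=6 ×15
  A^0: L=1 ×15, L=3 ×141, L=5 ×90, L=7 ×6
  A^-2: L=2 ×35, L=4 ×130, L=6 ×44, L=8 ×1
  A^-4: L=3 ×40, L=5 ×69, L=7 ×11
  A^-6: L=4 ×25, L=6 ×19, L=8 ×1
  A^-8: L=5 ×8, L=7 ×2
  A^-10: L=6 ×1
Each group contributes A^e * Σ count * d^(L-1):
Powers of d = -A^2 - A^-2: d^2 = A^4 + 2 + A^-4; d^3 = -A^6 - 3*A^2 - 3*A^-2 - A^-6; d^4 = A^8 + 4*A^4 + 6 + 4*A^-4 + A^-8; d^5 = -A^10 - 5*A^6 - 10*A^2 - 10*A^-2 - 5*A^-6 - A^-10; d^6 = A^12 + 6*A^8 + 15*A^4 + 20 + 15*A^-4 + 6*A^-8 + A^-12; d^7 = -A^14 - 7*A^10 - 21*A^6 - 35*A^2 - 35*A^-2 - 21*A^-6 - 7*A^-10 - A^-14.
  A^10 * (d^3) = -A^16 - 3*A^12 - 3*A^8 - A^4
  A^8 * (10*d^2) = 10*A^12 + 20*A^8 + 10*A^4
  A^6 * (29*d + 16*d^3) = -16*A^12 - 77*A^8 - 77*A^4 - 16
  A^4 * (26 + 74*d^2 + 20*d^4) = 20*A^12 + 154*A^8 + 294*A^4 + 154 + 20*A^-4
  A^2 * (90*d + 105*d^3 + 15*d^5) = -15*A^12 - 180*A^8 - 555*A^4 - 555 - 180*A^-4 - 15*A^-8
  A^0 * (15 + 141*d^2 + 90*d^4 + 6*d^6) = 6*A^12 + 126*A^8 + 591*A^4 + 957 + 591*A^-4 + 126*A^-8 + 6*A^-12
  A^-2 * (35*d + 130*d^3 + 44*d^5 + d^7) = -A^12 - 51*A^8 - 371*A^4 - 900 - 900*A^-4 - 371*A^-8 - 51*A^-12 - A^-16
  A^-4 * (40*d^2 + 69*d^4 + 11*d^6) = 11*A^8 + 135*A^4 + 481 + 714*A^-4 + 481*A^-8 + 135*A^-12 + 11*A^-16
  A^-6 * (25*d^3 + 19*d^5 + d^7) = -A^8 - 26*A^4 - 141 - 300*A^-4 - 300*A^-8 - 141*A^-12 - 26*A^-16 - A^-20
  A^-8 * (8*d^4 + 2*d^6) = 2*A^4 + 20 + 62*A^-4 + 88*A^-8 + 62*A^-12 + 20*A^-16 + 2*A^-20
  A^-10 * (d^5) = -1 - 5*A^-4 - 10*A^-8 - 10*A^-12 - 5*A^-16 - A^-20
Summing the groups: <K> = -A^16 + A^12 - A^8 + 2*A^4 - 1 + 2*A^-4 - A^-8 + A^-12 - A^-16
Normalise by the writhe: (-A^3)^(-w) = (-A^3)^(0) = 1, so f(A) = 1 * <K> = -A^16 + A^12 - A^8 + 2*A^4 - 1 + 2*A^-4 - A^-8 + A^-12 - A^-16.
Substitute A = t^(-1/4), i.e. A^e → t^(-e/4): V(t) = -t^4 + t^3 - t^2 + 2*t - 1 + 2*t^-1 - t^-2 + t^-3 - t^-4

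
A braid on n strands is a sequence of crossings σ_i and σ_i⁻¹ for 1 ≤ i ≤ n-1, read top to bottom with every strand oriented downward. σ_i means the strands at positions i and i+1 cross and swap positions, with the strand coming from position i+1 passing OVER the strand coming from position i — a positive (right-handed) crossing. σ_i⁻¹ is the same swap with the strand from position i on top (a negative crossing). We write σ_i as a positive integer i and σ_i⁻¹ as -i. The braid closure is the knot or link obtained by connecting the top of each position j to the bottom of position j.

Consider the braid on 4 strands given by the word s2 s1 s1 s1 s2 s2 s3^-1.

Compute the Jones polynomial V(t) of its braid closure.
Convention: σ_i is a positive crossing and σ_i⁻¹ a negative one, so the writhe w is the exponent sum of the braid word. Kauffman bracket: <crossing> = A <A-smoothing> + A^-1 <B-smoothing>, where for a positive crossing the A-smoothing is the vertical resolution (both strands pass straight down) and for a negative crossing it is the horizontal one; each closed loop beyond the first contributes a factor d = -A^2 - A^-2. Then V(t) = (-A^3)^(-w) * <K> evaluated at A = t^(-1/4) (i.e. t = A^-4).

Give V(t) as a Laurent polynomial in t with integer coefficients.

The presented braid s2 s1 s1 s1 s2 s2 s3^-1 on 4 strands reduces by inverse Markov moves (closure unchanged at each step):
  Destabilize: the word has the form β·s3^-1 where s3^-1 occurs only as the final letter (β ∈ B_3); drop it and the last strand → 3 strands.
Reduced to β = s2 s1 s1 s1 s2 s2 on 3 strands, 6 crossings.
Compute on β:
Braid: s2 s1 s1 s1 s2 s2 on 3 strands, 6 crossings.
Writhe w = (#positive) - (#negative) = 6 - 0 = 6.
Computing the Kauffman bracket via state sum. There are 2^6 = 64 states.
Smooth each crossing (0=||, 1=⌣⌢); contribution A^(Σ sign_k(1-2s_k)) * d^(L-1).
Tabulate the states by total A-exponent and number of loops L (A-exp: L × count):
  A^6: L=3 ×1
  A^4: L=2 ×6
  A^2: L=1 ×9, L=3 ×6
  A^0: L=2 ×18, L=4 ×2
  A^-2: L=3 ×15
  A^-4: L=4 ×6
  A^-6: L=5 ×1
Each group contributes A^e * Σ count * d^(L-1):
Powers of d = -A^2 - A^-2: d^2 = A^4 + 2 + A^-4; d^3 = -A^6 - 3*A^2 - 3*A^-2 - A^-6; d^4 = A^8 + 4*A^4 + 6 + 4*A^-4 + A^-8.
  A^6 * (d^2) = A^10 + 2*A^6 + A^2
  A^4 * (6*d) = -6*A^6 - 6*A^2
  A^2 * (9 + 6*d^2) = 6*A^6 + 21*A^2 + 6*A^-2
  A^0 * (18*d + 2*d^3) = -2*A^6 - 24*A^2 - 24*A^-2 - 2*A^-6
  A^-2 * (15*d^2) = 15*A^2 + 30*A^-2 + 15*A^-6
  A^-4 * (6*d^3) = -6*A^2 - 18*A^-2 - 18*A^-6 - 6*A^-10
  A^-6 * (d^4) = A^2 + 4*A^-2 + 6*A^-6 + 4*A^-10 + A^-14
Summing the groups: <K> = A^10 + 2*A^2 - 2*A^-2 + A^-6 - 2*A^-10 + A^-14
Normalise by the writhe: (-A^3)^(-w) = (-A^3)^(-6) = A^-18, so f(A) = A^-18 * <K> = A^-8 + 2*A^-16 - 2*A^-20 + A^-24 - 2*A^-28 + A^-32.
Substitute A = t^(-1/4), i.e. A^e → t^(-e/4): V(t) = t^8 - 2*t^7 + t^6 - 2*t^5 + 2*t^4 + t^2

Answer: t^8 - 2*t^7 + t^6 - 2*t^5 + 2*t^4 + t^2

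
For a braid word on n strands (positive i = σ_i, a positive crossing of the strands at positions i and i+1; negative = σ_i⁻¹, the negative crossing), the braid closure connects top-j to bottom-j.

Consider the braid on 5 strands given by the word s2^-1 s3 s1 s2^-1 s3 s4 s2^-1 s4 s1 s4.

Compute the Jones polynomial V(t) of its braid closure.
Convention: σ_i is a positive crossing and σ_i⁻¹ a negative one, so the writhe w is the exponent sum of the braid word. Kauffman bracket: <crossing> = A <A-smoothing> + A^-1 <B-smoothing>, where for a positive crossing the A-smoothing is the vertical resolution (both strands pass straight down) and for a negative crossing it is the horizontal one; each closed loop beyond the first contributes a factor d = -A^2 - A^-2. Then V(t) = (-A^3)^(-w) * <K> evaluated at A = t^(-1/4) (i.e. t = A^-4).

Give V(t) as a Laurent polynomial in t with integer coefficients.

Braid: s2^-1 s3 s1 s2^-1 s3 s4 s2^-1 s4 s1 s4 on 5 strands, 10 crossings.
Writhe w = (#positive) - (#negative) = 7 - 3 = 4.
Enumerate smoothing states for the bracket polynomial. There are 2^10 = 1024 states.
Each crossing splits two ways (0=vertical, 1=horizontal). The state's weight is A^(#A-smoothings - #B-smoothings) * d^(loops - 1).
Tabulate the states by total A-exponent and number of loops L (A-exp: L × count):
  A^10: L=6 ×1
  A^8: L=5 ×10
  A^6: L=4 ×42, L=6 ×3
  A^4: L=3 ×95, L=5 ×24, L=7 ×1
  A^2: L=2 ×117, L=4 ×86, L=6 ×7
  A^0: L=1 ×63, L=3 ×157, L=5 ×32
  A^-2: L=2 ×120, L=4 ×87, L=6 ×3
  A^-4: L=3 ×99, L=5 ×21
  A^-6: L=4 ×43, L=6 ×2
  A^-8: L=5 ×10
  A^-10: L=6 ×1
Each group contributes A^e * Σ count * d^(L-1):
Powers of d = -A^2 - A^-2: d^2 = A^4 + 2 + A^-4; d^3 = -A^6 - 3*A^2 - 3*A^-2 - A^-6; d^4 = A^8 + 4*A^4 + 6 + 4*A^-4 + A^-8; d^5 = -A^10 - 5*A^6 - 10*A^2 - 10*A^-2 - 5*A^-6 - A^-10; d^6 = A^12 + 6*A^8 + 15*A^4 + 20 + 15*A^-4 + 6*A^-8 + A^-12.
  A^10 * (d^5) = -A^20 - 5*A^16 - 10*A^12 - 10*A^8 - 5*A^4 - 1
  A^8 * (10*d^4) = 10*A^16 + 40*A^12 + 60*A^8 + 40*A^4 + 10
  A^6 * (42*d^3 + 3*d^5) = -3*A^16 - 57*A^12 - 156*A^8 - 156*A^4 - 57 - 3*A^-4
  A^4 * (95*d^2 + 24*d^4 + d^6) = A^16 + 30*A^12 + 206*A^8 + 354*A^4 + 206 + 30*A^-4 + A^-8
  A^2 * (117*d + 86*d^3 + 7*d^5) = -7*A^12 - 121*A^8 - 445*A^4 - 445 - 121*A^-4 - 7*A^-8
  A^0 * (63 + 157*d^2 + 32*d^4) = 32*A^8 + 285*A^4 + 569 + 285*A^-4 + 32*A^-8
  A^-2 * (120*d + 87*d^3 + 3*d^5) = -3*A^8 - 102*A^4 - 411 - 411*A^-4 - 102*A^-8 - 3*A^-12
  A^-4 * (99*d^2 + 21*d^4) = 21*A^4 + 183 + 324*A^-4 + 183*A^-8 + 21*A^-12
  A^-6 * (43*d^3 + 2*d^5) = -2*A^4 - 53 - 149*A^-4 - 149*A^-8 - 53*A^-12 - 2*A^-16
  A^-8 * (10*d^4) = 10 + 40*A^-4 + 60*A^-8 + 40*A^-12 + 10*A^-16
  A^-10 * (d^5) = -1 - 5*A^-4 - 10*A^-8 - 10*A^-12 - 5*A^-16 - A^-20
Summing the groups: <K> = -A^20 + 3*A^16 - 4*A^12 + 8*A^8 - 10*A^4 + 10 - 10*A^-4 + 8*A^-8 - 5*A^-12 + 3*A^-16 - A^-20
Normalise by the writhe: (-A^3)^(-w) = (-A^3)^(-4) = A^-12, so f(A) = A^-12 * <K> = -A^8 + 3*A^4 - 4 + 8*A^-4 - 10*A^-8 + 10*A^-12 - 10*A^-16 + 8*A^-20 - 5*A^-24 + 3*A^-28 - A^-32.
Substitute A = t^(-1/4), i.e. A^e → t^(-e/4): V(t) = -t^8 + 3*t^7 - 5*t^6 + 8*t^5 - 10*t^4 + 10*t^3 - 10*t^2 + 8*t - 4 + 3*t^-1 - t^-2

Answer: -t^8 + 3*t^7 - 5*t^6 + 8*t^5 - 10*t^4 + 10*t^3 - 10*t^2 + 8*t - 4 + 3*t^-1 - t^-2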